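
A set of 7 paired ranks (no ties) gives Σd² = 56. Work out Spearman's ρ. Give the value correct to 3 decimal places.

ρ = 1 − 6Σd² / [n(n²−1)] = 1 − 6×56 / (7×48)
  = 1 − 336/336 = 1 − 1.0000 ≈ 0.000

0.000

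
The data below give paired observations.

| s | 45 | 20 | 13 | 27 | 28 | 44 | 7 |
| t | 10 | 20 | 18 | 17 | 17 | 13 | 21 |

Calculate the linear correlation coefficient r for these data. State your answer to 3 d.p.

n = 7, Σs = 184, Σt = 116, Σs² = 6092, Σt² = 2012, Σst = 2738
nΣst − ΣsΣt = 19166 − 21344 = -2178
nΣs² − (Σs)² = 42644 − 33856 = 8788; nΣt² − (Σt)² = 14084 − 13456 = 628
r = -2178 / √(8788 × 628) = -2178 / 2349.2263 ≈ -0.927

-0.927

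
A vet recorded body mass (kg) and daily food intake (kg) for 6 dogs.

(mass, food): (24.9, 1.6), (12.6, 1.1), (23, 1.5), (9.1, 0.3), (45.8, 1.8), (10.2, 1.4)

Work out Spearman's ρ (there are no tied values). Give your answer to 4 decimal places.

0.9429

Rank mass: 5, 3, 4, 1, 6, 2
Rank food: 5, 2, 4, 1, 6, 3
d = rank(mass) − rank(food): 0, 1, 0, 0, 0, -1; Σd² = 2
ρ = 1 − 6Σd² / [n(n²−1)] = 1 − 6×2 / (6×35) = 1 − 12/210 ≈ 0.9429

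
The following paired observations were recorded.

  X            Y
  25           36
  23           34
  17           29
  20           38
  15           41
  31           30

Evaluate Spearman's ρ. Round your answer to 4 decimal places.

-0.3714

Rank X: 5, 4, 2, 3, 1, 6
Rank Y: 4, 3, 1, 5, 6, 2
d = rank(X) − rank(Y): 1, 1, 1, -2, -5, 4; Σd² = 48
ρ = 1 − 6Σd² / [n(n²−1)] = 1 − 6×48 / (6×35) = 1 − 288/210 ≈ -0.3714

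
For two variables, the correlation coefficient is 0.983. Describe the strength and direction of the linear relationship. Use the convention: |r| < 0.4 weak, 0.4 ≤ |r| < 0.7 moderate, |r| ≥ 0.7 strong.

strong positive

r = 0.983 > 0 so the relationship is positive.
|r| = 0.983, which falls in the strong range.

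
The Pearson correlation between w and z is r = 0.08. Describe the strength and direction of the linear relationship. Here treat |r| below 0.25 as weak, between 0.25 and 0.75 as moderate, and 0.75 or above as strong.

r = 0.08 > 0 so the relationship is positive.
|r| = 0.08, which falls in the weak range.

weak positive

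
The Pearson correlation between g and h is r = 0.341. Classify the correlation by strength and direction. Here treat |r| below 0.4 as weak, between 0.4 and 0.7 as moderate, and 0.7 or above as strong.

weak positive

r = 0.341 > 0 so the relationship is positive.
|r| = 0.341, which falls in the weak range.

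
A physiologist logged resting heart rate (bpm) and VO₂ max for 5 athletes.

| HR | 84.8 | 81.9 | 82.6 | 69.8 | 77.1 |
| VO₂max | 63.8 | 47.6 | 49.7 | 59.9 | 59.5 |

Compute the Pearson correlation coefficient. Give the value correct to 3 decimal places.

-0.264

n = 5, Σx = 396.2, Σy = 280.5, Σx² = 31537.86, Σy² = 15934.55, Σxy = 22182.37
nΣxy − ΣxΣy = 110911.85 − 111134.1 = -222.25
nΣx² − (Σx)² = 157689.3 − 156974.44 = 714.86; nΣy² − (Σy)² = 79672.75 − 78680.25 = 992.5
r = -222.25 / √(714.86 × 992.5) = -222.25 / 842.3174 ≈ -0.264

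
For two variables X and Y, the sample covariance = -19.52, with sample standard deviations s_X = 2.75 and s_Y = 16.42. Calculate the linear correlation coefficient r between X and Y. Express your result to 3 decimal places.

r = Cov(X,Y) / (s_X · s_Y) = -19.52 / (2.75 × 16.42)
  = -19.52 / 45.1550 ≈ -0.432

-0.432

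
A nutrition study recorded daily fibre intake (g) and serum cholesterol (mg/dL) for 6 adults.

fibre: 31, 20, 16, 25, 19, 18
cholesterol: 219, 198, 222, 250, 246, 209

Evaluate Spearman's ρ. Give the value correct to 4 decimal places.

Rank fibre: 6, 4, 1, 5, 3, 2
Rank cholesterol: 3, 1, 4, 6, 5, 2
d = rank(fibre) − rank(cholesterol): 3, 3, -3, -1, -2, 0; Σd² = 32
ρ = 1 − 6Σd² / [n(n²−1)] = 1 − 6×32 / (6×35) = 1 − 192/210 ≈ 0.0857

0.0857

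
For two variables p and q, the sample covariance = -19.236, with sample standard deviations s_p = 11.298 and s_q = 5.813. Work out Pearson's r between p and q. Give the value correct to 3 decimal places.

r = Cov(p,q) / (s_p · s_q) = -19.236 / (11.298 × 5.813)
  = -19.236 / 65.6753 ≈ -0.293

-0.293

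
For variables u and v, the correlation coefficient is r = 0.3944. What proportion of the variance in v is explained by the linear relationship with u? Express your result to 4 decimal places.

0.1556

r² = (0.3944)² = 0.1556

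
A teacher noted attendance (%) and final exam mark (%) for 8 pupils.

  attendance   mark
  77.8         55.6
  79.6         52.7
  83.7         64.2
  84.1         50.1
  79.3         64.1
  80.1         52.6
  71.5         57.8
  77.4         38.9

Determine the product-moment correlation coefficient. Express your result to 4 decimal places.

0.0960

n = 8, Σx = 633.5, Σy = 436, Σx² = 50275.01, Σy² = 24229.92, Σxy = 34547.5
nΣxy − ΣxΣy = 276380 − 276206 = 174
nΣx² − (Σx)² = 402200.08 − 401322.25 = 877.83; nΣy² − (Σy)² = 193839.36 − 190096 = 3743.36
r = 174 / √(877.83 × 3743.36) = 174 / 1812.7420 ≈ 0.0960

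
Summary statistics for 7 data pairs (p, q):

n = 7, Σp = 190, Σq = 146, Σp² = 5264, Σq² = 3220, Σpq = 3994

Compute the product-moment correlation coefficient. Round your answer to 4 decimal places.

r = (nΣpq − ΣpΣq) / √[(nΣp² − (Σp)²)(nΣq² − (Σq)²)]
Numerator: 7×3994 − 190×146 = 218
Denominator: √[(36848 − 36100)(22540 − 21316)] = √[748 × 1224] = 956.8448
r = 218 / 956.8448 ≈ 0.2278

0.2278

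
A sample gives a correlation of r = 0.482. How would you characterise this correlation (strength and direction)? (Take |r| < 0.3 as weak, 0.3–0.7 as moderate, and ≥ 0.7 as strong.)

moderate positive

r = 0.482 > 0 so the relationship is positive.
|r| = 0.482, which falls in the moderate range.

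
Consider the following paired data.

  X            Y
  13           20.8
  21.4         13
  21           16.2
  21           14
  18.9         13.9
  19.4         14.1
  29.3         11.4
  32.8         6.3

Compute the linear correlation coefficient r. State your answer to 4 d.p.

-0.9252

n = 8, ΣX = 176.8, ΣY = 109.7, ΣX² = 4176.86, ΣY² = 1621.75, ΣXY = 2259.71
nΣXY − ΣXΣY = 18077.68 − 19394.96 = -1317.28
nΣX² − (ΣX)² = 33414.88 − 31258.24 = 2156.64; nΣY² − (ΣY)² = 12974 − 12034.09 = 939.91
r = -1317.28 / √(2156.64 × 939.91) = -1317.28 / 1423.7442 ≈ -0.9252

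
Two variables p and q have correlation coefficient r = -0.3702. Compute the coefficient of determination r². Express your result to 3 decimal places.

0.137

r² = (-0.3702)² = 0.137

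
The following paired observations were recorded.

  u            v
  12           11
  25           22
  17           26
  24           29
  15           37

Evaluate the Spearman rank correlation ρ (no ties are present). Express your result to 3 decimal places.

0.100

Rank u: 1, 5, 3, 4, 2
Rank v: 1, 2, 3, 4, 5
d = rank(u) − rank(v): 0, 3, 0, 0, -3; Σd² = 18
ρ = 1 − 6Σd² / [n(n²−1)] = 1 − 6×18 / (5×24) = 1 − 108/120 ≈ 0.100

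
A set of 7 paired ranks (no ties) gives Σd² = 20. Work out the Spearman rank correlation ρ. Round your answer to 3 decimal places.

0.643

ρ = 1 − 6Σd² / [n(n²−1)] = 1 − 6×20 / (7×48)
  = 1 − 120/336 = 1 − 0.3571 ≈ 0.643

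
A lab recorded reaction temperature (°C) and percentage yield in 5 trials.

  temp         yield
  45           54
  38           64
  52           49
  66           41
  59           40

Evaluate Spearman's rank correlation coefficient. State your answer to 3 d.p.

Rank temp: 2, 1, 3, 5, 4
Rank yield: 4, 5, 3, 2, 1
d = rank(temp) − rank(yield): -2, -4, 0, 3, 3; Σd² = 38
ρ = 1 − 6Σd² / [n(n²−1)] = 1 − 6×38 / (5×24) = 1 − 228/120 ≈ -0.900

-0.900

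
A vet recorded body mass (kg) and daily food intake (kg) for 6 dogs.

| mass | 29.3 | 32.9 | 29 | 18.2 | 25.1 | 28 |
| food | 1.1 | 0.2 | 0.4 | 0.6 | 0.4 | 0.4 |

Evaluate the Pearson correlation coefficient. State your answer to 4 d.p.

-0.1769

n = 6, Σx = 162.5, Σy = 3.1, Σx² = 4527.15, Σy² = 2.09, Σxy = 82.57
nΣxy − ΣxΣy = 495.42 − 503.75 = -8.33
nΣx² − (Σx)² = 27162.9 − 26406.25 = 756.65; nΣy² − (Σy)² = 12.54 − 9.61 = 2.93
r = -8.33 / √(756.65 × 2.93) = -8.33 / 47.0849 ≈ -0.1769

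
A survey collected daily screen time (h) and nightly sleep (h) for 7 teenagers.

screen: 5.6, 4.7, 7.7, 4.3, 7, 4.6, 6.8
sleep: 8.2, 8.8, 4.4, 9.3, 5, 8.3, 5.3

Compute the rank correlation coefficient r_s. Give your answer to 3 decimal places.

-0.964

Rank screen: 4, 3, 7, 1, 6, 2, 5
Rank sleep: 4, 6, 1, 7, 2, 5, 3
d = rank(screen) − rank(sleep): 0, -3, 6, -6, 4, -3, 2; Σd² = 110
ρ = 1 − 6Σd² / [n(n²−1)] = 1 − 6×110 / (7×48) = 1 − 660/336 ≈ -0.964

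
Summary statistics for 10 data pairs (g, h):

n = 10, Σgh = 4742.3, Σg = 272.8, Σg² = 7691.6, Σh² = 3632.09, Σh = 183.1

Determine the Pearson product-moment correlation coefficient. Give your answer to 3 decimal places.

-0.957

r = (nΣgh − ΣgΣh) / √[(nΣg² − (Σg)²)(nΣh² − (Σh)²)]
Numerator: 10×4742.3 − 272.8×183.1 = -2526.68
Denominator: √[(76916 − 74419.84)(36320.9 − 33525.61)] = √[2496.16 × 2795.29] = 2641.4941
r = -2526.68 / 2641.4941 ≈ -0.957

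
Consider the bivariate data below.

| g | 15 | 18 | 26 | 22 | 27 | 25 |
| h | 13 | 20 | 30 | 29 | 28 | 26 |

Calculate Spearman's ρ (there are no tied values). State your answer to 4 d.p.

0.7143

Rank g: 1, 2, 5, 3, 6, 4
Rank h: 1, 2, 6, 5, 4, 3
d = rank(g) − rank(h): 0, 0, -1, -2, 2, 1; Σd² = 10
ρ = 1 − 6Σd² / [n(n²−1)] = 1 − 6×10 / (6×35) = 1 − 60/210 ≈ 0.7143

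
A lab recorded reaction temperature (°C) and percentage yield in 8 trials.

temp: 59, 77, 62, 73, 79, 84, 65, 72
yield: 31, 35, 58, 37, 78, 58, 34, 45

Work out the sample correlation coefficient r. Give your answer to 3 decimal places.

n = 8, Σx = 571, Σy = 376, Σx² = 41289, Σy² = 19548, Σxy = 27305
nΣxy − ΣxΣy = 218440 − 214696 = 3744
nΣx² − (Σx)² = 330312 − 326041 = 4271; nΣy² − (Σy)² = 156384 − 141376 = 15008
r = 3744 / √(4271 × 15008) = 3744 / 8006.1956 ≈ 0.468

0.468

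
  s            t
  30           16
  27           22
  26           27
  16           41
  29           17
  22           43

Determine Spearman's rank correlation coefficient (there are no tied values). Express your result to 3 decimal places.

Rank s: 6, 4, 3, 1, 5, 2
Rank t: 1, 3, 4, 5, 2, 6
d = rank(s) − rank(t): 5, 1, -1, -4, 3, -4; Σd² = 68
ρ = 1 − 6Σd² / [n(n²−1)] = 1 − 6×68 / (6×35) = 1 − 408/210 ≈ -0.943

-0.943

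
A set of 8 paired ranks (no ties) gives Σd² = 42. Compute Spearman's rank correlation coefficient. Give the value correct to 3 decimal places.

ρ = 1 − 6Σd² / [n(n²−1)] = 1 − 6×42 / (8×63)
  = 1 − 252/504 = 1 − 0.5000 ≈ 0.500

0.500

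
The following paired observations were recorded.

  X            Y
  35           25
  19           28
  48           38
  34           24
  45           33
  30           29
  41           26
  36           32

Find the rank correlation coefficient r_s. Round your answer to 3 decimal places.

Rank X: 4, 1, 8, 3, 7, 2, 6, 5
Rank Y: 2, 4, 8, 1, 7, 5, 3, 6
d = rank(X) − rank(Y): 2, -3, 0, 2, 0, -3, 3, -1; Σd² = 36
ρ = 1 − 6Σd² / [n(n²−1)] = 1 − 6×36 / (8×63) = 1 − 216/504 ≈ 0.571

0.571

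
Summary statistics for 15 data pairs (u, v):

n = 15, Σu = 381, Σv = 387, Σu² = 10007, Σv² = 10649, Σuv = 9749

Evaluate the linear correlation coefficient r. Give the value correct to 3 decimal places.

-0.173

r = (nΣuv − ΣuΣv) / √[(nΣu² − (Σu)²)(nΣv² − (Σv)²)]
Numerator: 15×9749 − 381×387 = -1212
Denominator: √[(150105 − 145161)(159735 − 149769)] = √[4944 × 9966] = 7019.3948
r = -1212 / 7019.3948 ≈ -0.173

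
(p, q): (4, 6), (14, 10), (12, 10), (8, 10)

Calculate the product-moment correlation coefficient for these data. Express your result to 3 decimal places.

n = 4, Σp = 38, Σq = 36, Σp² = 420, Σq² = 336, Σpq = 364
nΣpq − ΣpΣq = 1456 − 1368 = 88
nΣp² − (Σp)² = 1680 − 1444 = 236; nΣq² − (Σq)² = 1344 − 1296 = 48
r = 88 / √(236 × 48) = 88 / 106.4331 ≈ 0.827

0.827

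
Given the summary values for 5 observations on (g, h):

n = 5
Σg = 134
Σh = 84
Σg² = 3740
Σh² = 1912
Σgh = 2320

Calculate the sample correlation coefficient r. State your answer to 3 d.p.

r = (nΣgh − ΣgΣh) / √[(nΣg² − (Σg)²)(nΣh² − (Σh)²)]
Numerator: 5×2320 − 134×84 = 344
Denominator: √[(18700 − 17956)(9560 − 7056)] = √[744 × 2504] = 1364.9088
r = 344 / 1364.9088 ≈ 0.252

0.252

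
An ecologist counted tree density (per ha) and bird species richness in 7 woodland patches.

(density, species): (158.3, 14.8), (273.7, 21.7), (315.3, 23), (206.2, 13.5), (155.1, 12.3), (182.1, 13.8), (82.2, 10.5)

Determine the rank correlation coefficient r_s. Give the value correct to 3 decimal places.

Rank density: 3, 6, 7, 5, 2, 4, 1
Rank species: 5, 6, 7, 3, 2, 4, 1
d = rank(density) − rank(species): -2, 0, 0, 2, 0, 0, 0; Σd² = 8
ρ = 1 − 6Σd² / [n(n²−1)] = 1 − 6×8 / (7×48) = 1 − 48/336 ≈ 0.857

0.857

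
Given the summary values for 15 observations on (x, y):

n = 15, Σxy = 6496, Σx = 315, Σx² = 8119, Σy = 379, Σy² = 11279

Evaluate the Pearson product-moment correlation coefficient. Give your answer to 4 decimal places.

r = (nΣxy − ΣxΣy) / √[(nΣx² − (Σx)²)(nΣy² − (Σy)²)]
Numerator: 15×6496 − 315×379 = -21945
Denominator: √[(121785 − 99225)(169185 − 143641)] = √[22560 × 25544] = 24005.6793
r = -21945 / 24005.6793 ≈ -0.9142

-0.9142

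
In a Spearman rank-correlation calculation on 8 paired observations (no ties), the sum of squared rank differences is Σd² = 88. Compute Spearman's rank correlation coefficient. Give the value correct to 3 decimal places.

ρ = 1 − 6Σd² / [n(n²−1)] = 1 − 6×88 / (8×63)
  = 1 − 528/504 = 1 − 1.0476 ≈ -0.048

-0.048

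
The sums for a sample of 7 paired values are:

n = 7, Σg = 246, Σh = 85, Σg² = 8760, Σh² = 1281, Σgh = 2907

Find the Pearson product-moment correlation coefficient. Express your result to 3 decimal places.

r = (nΣgh − ΣgΣh) / √[(nΣg² − (Σg)²)(nΣh² − (Σh)²)]
Numerator: 7×2907 − 246×85 = -561
Denominator: √[(61320 − 60516)(8967 − 7225)] = √[804 × 1742] = 1183.4560
r = -561 / 1183.4560 ≈ -0.474

-0.474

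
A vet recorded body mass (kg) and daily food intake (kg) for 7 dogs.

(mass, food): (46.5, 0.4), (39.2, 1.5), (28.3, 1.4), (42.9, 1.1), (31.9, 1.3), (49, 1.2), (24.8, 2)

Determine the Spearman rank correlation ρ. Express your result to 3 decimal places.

-0.786

Rank mass: 6, 4, 2, 5, 3, 7, 1
Rank food: 1, 6, 5, 2, 4, 3, 7
d = rank(mass) − rank(food): 5, -2, -3, 3, -1, 4, -6; Σd² = 100
ρ = 1 − 6Σd² / [n(n²−1)] = 1 − 6×100 / (7×48) = 1 − 600/336 ≈ -0.786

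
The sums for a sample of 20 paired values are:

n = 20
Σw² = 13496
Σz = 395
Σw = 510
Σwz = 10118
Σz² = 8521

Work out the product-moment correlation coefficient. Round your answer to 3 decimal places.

0.077

r = (nΣwz − ΣwΣz) / √[(nΣw² − (Σw)²)(nΣz² − (Σz)²)]
Numerator: 20×10118 − 510×395 = 910
Denominator: √[(269920 − 260100)(170420 − 156025)] = √[9820 × 14395] = 11889.4449
r = 910 / 11889.4449 ≈ 0.077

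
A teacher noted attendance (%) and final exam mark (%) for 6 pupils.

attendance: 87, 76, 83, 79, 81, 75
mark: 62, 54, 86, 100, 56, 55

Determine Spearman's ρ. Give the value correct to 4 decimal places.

0.5429

Rank attendance: 6, 2, 5, 3, 4, 1
Rank mark: 4, 1, 5, 6, 3, 2
d = rank(attendance) − rank(mark): 2, 1, 0, -3, 1, -1; Σd² = 16
ρ = 1 − 6Σd² / [n(n²−1)] = 1 − 6×16 / (6×35) = 1 − 96/210 ≈ 0.5429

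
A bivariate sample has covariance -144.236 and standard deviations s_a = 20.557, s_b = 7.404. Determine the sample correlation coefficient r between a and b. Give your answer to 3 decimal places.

-0.948

r = Cov(a,b) / (s_a · s_b) = -144.236 / (20.557 × 7.404)
  = -144.236 / 152.2040 ≈ -0.948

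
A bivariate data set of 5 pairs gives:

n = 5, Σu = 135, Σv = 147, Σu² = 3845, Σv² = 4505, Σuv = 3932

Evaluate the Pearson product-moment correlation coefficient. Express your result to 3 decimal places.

r = (nΣuv − ΣuΣv) / √[(nΣu² − (Σu)²)(nΣv² − (Σv)²)]
Numerator: 5×3932 − 135×147 = -185
Denominator: √[(19225 − 18225)(22525 − 21609)] = √[1000 × 916] = 957.0789
r = -185 / 957.0789 ≈ -0.193

-0.193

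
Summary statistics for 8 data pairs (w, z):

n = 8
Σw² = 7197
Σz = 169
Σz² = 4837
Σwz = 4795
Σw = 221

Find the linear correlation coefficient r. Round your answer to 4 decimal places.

0.1075

r = (nΣwz − ΣwΣz) / √[(nΣw² − (Σw)²)(nΣz² − (Σz)²)]
Numerator: 8×4795 − 221×169 = 1011
Denominator: √[(57576 − 48841)(38696 − 28561)] = √[8735 × 10135] = 9408.9970
r = 1011 / 9408.9970 ≈ 0.1075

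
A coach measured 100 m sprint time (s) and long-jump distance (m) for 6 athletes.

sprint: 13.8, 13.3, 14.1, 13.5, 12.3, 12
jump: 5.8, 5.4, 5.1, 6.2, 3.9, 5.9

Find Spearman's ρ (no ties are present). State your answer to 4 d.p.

-0.0857

Rank sprint: 5, 3, 6, 4, 2, 1
Rank jump: 4, 3, 2, 6, 1, 5
d = rank(sprint) − rank(jump): 1, 0, 4, -2, 1, -4; Σd² = 38
ρ = 1 − 6Σd² / [n(n²−1)] = 1 − 6×38 / (6×35) = 1 − 228/210 ≈ -0.0857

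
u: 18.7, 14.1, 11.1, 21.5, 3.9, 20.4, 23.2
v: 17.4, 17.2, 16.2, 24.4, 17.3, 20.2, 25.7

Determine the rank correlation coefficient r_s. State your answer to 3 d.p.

Rank u: 4, 3, 2, 6, 1, 5, 7
Rank v: 4, 2, 1, 6, 3, 5, 7
d = rank(u) − rank(v): 0, 1, 1, 0, -2, 0, 0; Σd² = 6
ρ = 1 − 6Σd² / [n(n²−1)] = 1 − 6×6 / (7×48) = 1 − 36/336 ≈ 0.893

0.893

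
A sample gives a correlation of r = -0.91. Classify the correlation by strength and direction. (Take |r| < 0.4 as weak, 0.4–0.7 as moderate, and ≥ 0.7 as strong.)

r = -0.91 < 0 so the relationship is negative.
|r| = 0.91, which falls in the strong range.

strong negative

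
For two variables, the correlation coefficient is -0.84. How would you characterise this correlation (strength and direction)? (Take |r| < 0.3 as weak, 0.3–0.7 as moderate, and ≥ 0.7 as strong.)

strong negative

r = -0.84 < 0 so the relationship is negative.
|r| = 0.84, which falls in the strong range.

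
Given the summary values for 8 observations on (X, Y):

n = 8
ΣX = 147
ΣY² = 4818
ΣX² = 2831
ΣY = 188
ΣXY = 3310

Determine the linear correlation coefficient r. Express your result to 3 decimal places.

r = (nΣXY − ΣXΣY) / √[(nΣX² − (ΣX)²)(nΣY² − (ΣY)²)]
Numerator: 8×3310 − 147×188 = -1156
Denominator: √[(22648 − 21609)(38544 − 35344)] = √[1039 × 3200] = 1823.4034
r = -1156 / 1823.4034 ≈ -0.634

-0.634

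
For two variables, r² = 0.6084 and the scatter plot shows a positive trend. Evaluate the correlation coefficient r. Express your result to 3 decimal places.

0.780

|r| = √0.6084 = 0.780
The association is positive, so r = 0.780.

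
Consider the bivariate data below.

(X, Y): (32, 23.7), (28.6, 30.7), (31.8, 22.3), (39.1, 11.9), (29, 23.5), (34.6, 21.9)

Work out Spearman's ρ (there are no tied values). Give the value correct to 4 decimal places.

Rank X: 4, 1, 3, 6, 2, 5
Rank Y: 5, 6, 3, 1, 4, 2
d = rank(X) − rank(Y): -1, -5, 0, 5, -2, 3; Σd² = 64
ρ = 1 − 6Σd² / [n(n²−1)] = 1 − 6×64 / (6×35) = 1 − 384/210 ≈ -0.8286

-0.8286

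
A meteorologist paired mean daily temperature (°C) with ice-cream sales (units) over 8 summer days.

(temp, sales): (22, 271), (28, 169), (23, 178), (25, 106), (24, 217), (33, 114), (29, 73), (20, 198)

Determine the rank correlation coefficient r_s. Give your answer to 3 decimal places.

Rank temp: 2, 6, 3, 5, 4, 8, 7, 1
Rank sales: 8, 4, 5, 2, 7, 3, 1, 6
d = rank(temp) − rank(sales): -6, 2, -2, 3, -3, 5, 6, -5; Σd² = 148
ρ = 1 − 6Σd² / [n(n²−1)] = 1 − 6×148 / (8×63) = 1 − 888/504 ≈ -0.762

-0.762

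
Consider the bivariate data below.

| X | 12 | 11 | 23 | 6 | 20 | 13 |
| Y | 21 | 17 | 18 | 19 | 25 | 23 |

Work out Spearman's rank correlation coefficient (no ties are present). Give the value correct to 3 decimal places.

Rank X: 3, 2, 6, 1, 5, 4
Rank Y: 4, 1, 2, 3, 6, 5
d = rank(X) − rank(Y): -1, 1, 4, -2, -1, -1; Σd² = 24
ρ = 1 − 6Σd² / [n(n²−1)] = 1 − 6×24 / (6×35) = 1 − 144/210 ≈ 0.314

0.314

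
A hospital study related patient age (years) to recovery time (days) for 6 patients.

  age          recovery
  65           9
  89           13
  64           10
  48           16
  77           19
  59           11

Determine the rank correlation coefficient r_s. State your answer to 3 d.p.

0.086

Rank age: 4, 6, 3, 1, 5, 2
Rank recovery: 1, 4, 2, 5, 6, 3
d = rank(age) − rank(recovery): 3, 2, 1, -4, -1, -1; Σd² = 32
ρ = 1 − 6Σd² / [n(n²−1)] = 1 − 6×32 / (6×35) = 1 − 192/210 ≈ 0.086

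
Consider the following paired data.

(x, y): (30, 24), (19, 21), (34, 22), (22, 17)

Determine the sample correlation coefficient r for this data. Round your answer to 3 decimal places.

n = 4, Σx = 105, Σy = 84, Σx² = 2901, Σy² = 1790, Σxy = 2241
nΣxy − ΣxΣy = 8964 − 8820 = 144
nΣx² − (Σx)² = 11604 − 11025 = 579; nΣy² − (Σy)² = 7160 − 7056 = 104
r = 144 / √(579 × 104) = 144 / 245.3895 ≈ 0.587

0.587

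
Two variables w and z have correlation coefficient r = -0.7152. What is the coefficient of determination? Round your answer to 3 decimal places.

r² = (-0.7152)² = 0.512

0.512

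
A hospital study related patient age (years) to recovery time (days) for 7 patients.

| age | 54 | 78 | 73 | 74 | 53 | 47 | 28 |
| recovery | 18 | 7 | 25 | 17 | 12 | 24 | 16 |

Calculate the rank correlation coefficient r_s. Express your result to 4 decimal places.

-0.1786

Rank age: 4, 7, 5, 6, 3, 2, 1
Rank recovery: 5, 1, 7, 4, 2, 6, 3
d = rank(age) − rank(recovery): -1, 6, -2, 2, 1, -4, -2; Σd² = 66
ρ = 1 − 6Σd² / [n(n²−1)] = 1 − 6×66 / (7×48) = 1 − 396/336 ≈ -0.1786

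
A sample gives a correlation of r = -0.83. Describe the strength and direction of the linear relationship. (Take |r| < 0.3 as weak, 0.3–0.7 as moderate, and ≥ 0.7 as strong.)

r = -0.83 < 0 so the relationship is negative.
|r| = 0.83, which falls in the strong range.

strong negative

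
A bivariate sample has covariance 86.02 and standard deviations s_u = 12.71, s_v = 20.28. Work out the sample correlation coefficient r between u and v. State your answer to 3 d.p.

r = Cov(u,v) / (s_u · s_v) = 86.02 / (12.71 × 20.28)
  = 86.02 / 257.7588 ≈ 0.334

0.334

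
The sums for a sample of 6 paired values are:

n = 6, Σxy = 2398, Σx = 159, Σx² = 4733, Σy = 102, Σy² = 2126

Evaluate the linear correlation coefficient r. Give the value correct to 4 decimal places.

r = (nΣxy − ΣxΣy) / √[(nΣx² − (Σx)²)(nΣy² − (Σy)²)]
Numerator: 6×2398 − 159×102 = -1830
Denominator: √[(28398 − 25281)(12756 − 10404)] = √[3117 × 2352] = 2707.6159
r = -1830 / 2707.6159 ≈ -0.6759

-0.6759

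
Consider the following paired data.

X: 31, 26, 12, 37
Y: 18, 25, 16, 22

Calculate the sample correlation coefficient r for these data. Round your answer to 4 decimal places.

n = 4, ΣX = 106, ΣY = 81, ΣX² = 3150, ΣY² = 1689, ΣXY = 2214
nΣXY − ΣXΣY = 8856 − 8586 = 270
nΣX² − (ΣX)² = 12600 − 11236 = 1364; nΣY² − (ΣY)² = 6756 − 6561 = 195
r = 270 / √(1364 × 195) = 270 / 515.7325 ≈ 0.5235

0.5235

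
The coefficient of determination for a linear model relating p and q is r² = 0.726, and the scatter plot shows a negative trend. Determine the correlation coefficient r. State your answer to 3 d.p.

|r| = √0.726 = 0.852
The association is negative, so r = −0.852.

-0.852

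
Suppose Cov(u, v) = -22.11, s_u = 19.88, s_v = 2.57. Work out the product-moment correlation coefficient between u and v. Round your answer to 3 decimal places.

r = Cov(u,v) / (s_u · s_v) = -22.11 / (19.88 × 2.57)
  = -22.11 / 51.0916 ≈ -0.433

-0.433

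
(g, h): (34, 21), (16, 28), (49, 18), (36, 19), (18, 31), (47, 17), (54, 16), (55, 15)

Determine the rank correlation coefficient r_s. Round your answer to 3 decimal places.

-0.952

Rank g: 3, 1, 6, 4, 2, 5, 7, 8
Rank h: 6, 7, 4, 5, 8, 3, 2, 1
d = rank(g) − rank(h): -3, -6, 2, -1, -6, 2, 5, 7; Σd² = 164
ρ = 1 − 6Σd² / [n(n²−1)] = 1 − 6×164 / (8×63) = 1 − 984/504 ≈ -0.952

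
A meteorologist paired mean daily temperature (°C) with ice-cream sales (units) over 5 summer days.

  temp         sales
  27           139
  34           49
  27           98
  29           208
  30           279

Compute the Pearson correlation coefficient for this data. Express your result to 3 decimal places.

-0.248

n = 5, Σx = 147, Σy = 773, Σx² = 4355, Σy² = 152431, Σxy = 22467
nΣxy − ΣxΣy = 112335 − 113631 = -1296
nΣx² − (Σx)² = 21775 − 21609 = 166; nΣy² − (Σy)² = 762155 − 597529 = 164626
r = -1296 / √(166 × 164626) = -1296 / 5227.6109 ≈ -0.248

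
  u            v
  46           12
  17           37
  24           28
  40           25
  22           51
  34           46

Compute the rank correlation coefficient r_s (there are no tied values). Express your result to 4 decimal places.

Rank u: 6, 1, 3, 5, 2, 4
Rank v: 1, 4, 3, 2, 6, 5
d = rank(u) − rank(v): 5, -3, 0, 3, -4, -1; Σd² = 60
ρ = 1 − 6Σd² / [n(n²−1)] = 1 − 6×60 / (6×35) = 1 − 360/210 ≈ -0.7143

-0.7143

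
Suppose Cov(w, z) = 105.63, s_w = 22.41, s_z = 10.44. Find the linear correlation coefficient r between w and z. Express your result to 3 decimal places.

r = Cov(w,z) / (s_w · s_z) = 105.63 / (22.41 × 10.44)
  = 105.63 / 233.9604 ≈ 0.451

0.451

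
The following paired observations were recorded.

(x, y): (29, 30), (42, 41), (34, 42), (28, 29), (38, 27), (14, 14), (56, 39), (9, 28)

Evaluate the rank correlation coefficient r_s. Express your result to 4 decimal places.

Rank x: 4, 7, 5, 3, 6, 2, 8, 1
Rank y: 5, 7, 8, 4, 2, 1, 6, 3
d = rank(x) − rank(y): -1, 0, -3, -1, 4, 1, 2, -2; Σd² = 36
ρ = 1 − 6Σd² / [n(n²−1)] = 1 − 6×36 / (8×63) = 1 − 216/504 ≈ 0.5714

0.5714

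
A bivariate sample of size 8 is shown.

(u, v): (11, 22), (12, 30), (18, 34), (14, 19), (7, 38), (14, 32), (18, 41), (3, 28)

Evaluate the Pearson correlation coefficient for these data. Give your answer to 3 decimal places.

0.212

n = 8, Σu = 97, Σv = 244, Σu² = 1363, Σv² = 7834, Σuv = 3016
nΣuv − ΣuΣv = 24128 − 23668 = 460
nΣu² − (Σu)² = 10904 − 9409 = 1495; nΣv² − (Σv)² = 62672 − 59536 = 3136
r = 460 / √(1495 × 3136) = 460 / 2165.2529 ≈ 0.212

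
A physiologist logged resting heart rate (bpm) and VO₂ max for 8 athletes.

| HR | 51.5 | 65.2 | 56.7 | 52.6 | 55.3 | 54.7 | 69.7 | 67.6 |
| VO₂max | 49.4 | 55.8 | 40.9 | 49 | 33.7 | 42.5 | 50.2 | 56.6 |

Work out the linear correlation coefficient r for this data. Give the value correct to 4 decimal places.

n = 8, Σx = 473.3, Σy = 378.1, Σx² = 28362.97, Σy² = 18293.35, Σxy = 22592.15
nΣxy − ΣxΣy = 180737.2 − 178954.73 = 1782.47
nΣx² − (Σx)² = 226903.76 − 224012.89 = 2890.87; nΣy² − (Σy)² = 146346.8 − 142959.61 = 3387.19
r = 1782.47 / √(2890.87 × 3387.19) = 1782.47 / 3129.2053 ≈ 0.5696

0.5696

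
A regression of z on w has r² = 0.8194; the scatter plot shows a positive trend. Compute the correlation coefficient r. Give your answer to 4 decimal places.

|r| = √0.8194 = 0.9052
The association is positive, so r = 0.9052.

0.9052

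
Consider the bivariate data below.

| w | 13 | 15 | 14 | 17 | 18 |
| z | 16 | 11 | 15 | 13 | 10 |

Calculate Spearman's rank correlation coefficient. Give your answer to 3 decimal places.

Rank w: 1, 3, 2, 4, 5
Rank z: 5, 2, 4, 3, 1
d = rank(w) − rank(z): -4, 1, -2, 1, 4; Σd² = 38
ρ = 1 − 6Σd² / [n(n²−1)] = 1 − 6×38 / (5×24) = 1 − 228/120 ≈ -0.900

-0.900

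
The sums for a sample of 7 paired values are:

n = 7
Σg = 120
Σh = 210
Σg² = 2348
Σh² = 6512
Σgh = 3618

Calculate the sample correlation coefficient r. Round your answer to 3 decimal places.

0.072

r = (nΣgh − ΣgΣh) / √[(nΣg² − (Σg)²)(nΣh² − (Σh)²)]
Numerator: 7×3618 − 120×210 = 126
Denominator: √[(16436 − 14400)(45584 − 44100)] = √[2036 × 1484] = 1738.2244
r = 126 / 1738.2244 ≈ 0.072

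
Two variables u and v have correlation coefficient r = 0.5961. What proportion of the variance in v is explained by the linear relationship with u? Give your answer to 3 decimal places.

r² = (0.5961)² = 0.355

0.355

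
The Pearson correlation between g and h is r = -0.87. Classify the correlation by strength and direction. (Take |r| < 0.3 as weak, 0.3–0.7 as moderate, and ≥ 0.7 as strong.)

strong negative

r = -0.87 < 0 so the relationship is negative.
|r| = 0.87, which falls in the strong range.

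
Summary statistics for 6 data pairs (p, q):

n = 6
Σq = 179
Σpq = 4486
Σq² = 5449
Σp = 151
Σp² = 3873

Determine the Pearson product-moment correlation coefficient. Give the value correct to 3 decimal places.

-0.212

r = (nΣpq − ΣpΣq) / √[(nΣp² − (Σp)²)(nΣq² − (Σq)²)]
Numerator: 6×4486 − 151×179 = -113
Denominator: √[(23238 − 22801)(32694 − 32041)] = √[437 × 653] = 534.1919
r = -113 / 534.1919 ≈ -0.212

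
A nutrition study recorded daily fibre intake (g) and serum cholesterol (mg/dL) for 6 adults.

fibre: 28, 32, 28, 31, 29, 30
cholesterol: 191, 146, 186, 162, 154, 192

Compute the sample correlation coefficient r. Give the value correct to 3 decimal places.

n = 6, Σx = 178, Σy = 1031, Σx² = 5294, Σy² = 179217, Σxy = 30476
nΣxy − ΣxΣy = 182856 − 183518 = -662
nΣx² − (Σx)² = 31764 − 31684 = 80; nΣy² − (Σy)² = 1075302 − 1062961 = 12341
r = -662 / √(80 × 12341) = -662 / 993.6196 ≈ -0.666

-0.666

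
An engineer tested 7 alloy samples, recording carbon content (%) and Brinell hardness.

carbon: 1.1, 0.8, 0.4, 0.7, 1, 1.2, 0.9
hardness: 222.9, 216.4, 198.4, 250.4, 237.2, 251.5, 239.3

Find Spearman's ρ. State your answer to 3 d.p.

Rank carbon: 6, 3, 1, 2, 5, 7, 4
Rank hardness: 3, 2, 1, 6, 4, 7, 5
d = rank(carbon) − rank(hardness): 3, 1, 0, -4, 1, 0, -1; Σd² = 28
ρ = 1 − 6Σd² / [n(n²−1)] = 1 − 6×28 / (7×48) = 1 − 168/336 ≈ 0.500

0.500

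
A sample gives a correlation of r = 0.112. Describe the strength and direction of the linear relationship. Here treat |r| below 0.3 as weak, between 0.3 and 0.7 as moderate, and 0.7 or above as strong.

r = 0.112 > 0 so the relationship is positive.
|r| = 0.112, which falls in the weak range.

weak positive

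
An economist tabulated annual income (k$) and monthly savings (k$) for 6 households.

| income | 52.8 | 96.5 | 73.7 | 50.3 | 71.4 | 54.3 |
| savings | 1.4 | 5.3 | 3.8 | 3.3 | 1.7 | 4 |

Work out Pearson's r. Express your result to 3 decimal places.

n = 6, Σx = 399, Σy = 19.5, Σx² = 28108.32, Σy² = 74.27, Σxy = 1370
nΣxy − ΣxΣy = 8220 − 7780.5 = 439.5
nΣx² − (Σx)² = 168649.92 − 159201 = 9448.92; nΣy² − (Σy)² = 445.62 − 380.25 = 65.37
r = 439.5 / √(9448.92 × 65.37) = 439.5 / 785.9236 ≈ 0.559

0.559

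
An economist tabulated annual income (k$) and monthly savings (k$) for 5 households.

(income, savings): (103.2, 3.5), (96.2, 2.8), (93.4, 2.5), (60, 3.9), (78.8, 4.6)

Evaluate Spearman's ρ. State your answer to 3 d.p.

Rank income: 5, 4, 3, 1, 2
Rank savings: 3, 2, 1, 4, 5
d = rank(income) − rank(savings): 2, 2, 2, -3, -3; Σd² = 30
ρ = 1 − 6Σd² / [n(n²−1)] = 1 − 6×30 / (5×24) = 1 − 180/120 ≈ -0.500

-0.500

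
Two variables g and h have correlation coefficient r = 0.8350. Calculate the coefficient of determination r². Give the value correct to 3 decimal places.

r² = (0.8350)² = 0.697

0.697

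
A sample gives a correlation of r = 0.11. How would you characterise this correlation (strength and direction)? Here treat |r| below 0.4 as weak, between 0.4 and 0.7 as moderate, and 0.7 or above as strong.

weak positive

r = 0.11 > 0 so the relationship is positive.
|r| = 0.11, which falls in the weak range.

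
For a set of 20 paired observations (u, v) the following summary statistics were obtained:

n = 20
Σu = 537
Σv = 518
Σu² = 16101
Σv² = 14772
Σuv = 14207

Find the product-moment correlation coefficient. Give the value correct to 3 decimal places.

r = (nΣuv − ΣuΣv) / √[(nΣu² − (Σu)²)(nΣv² − (Σv)²)]
Numerator: 20×14207 − 537×518 = 5974
Denominator: √[(322020 − 288369)(295440 − 268324)] = √[33651 × 27116] = 30207.2924
r = 5974 / 30207.2924 ≈ 0.198

0.198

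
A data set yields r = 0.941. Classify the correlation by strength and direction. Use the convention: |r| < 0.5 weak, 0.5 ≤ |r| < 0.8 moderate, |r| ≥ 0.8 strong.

strong positive

r = 0.941 > 0 so the relationship is positive.
|r| = 0.941, which falls in the strong range.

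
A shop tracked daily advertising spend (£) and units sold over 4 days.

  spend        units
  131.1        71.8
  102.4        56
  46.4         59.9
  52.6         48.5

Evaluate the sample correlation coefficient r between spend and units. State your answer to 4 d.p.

0.7115

n = 4, Σx = 332.5, Σy = 236.2, Σx² = 32592.69, Σy² = 14231.5, Σxy = 20477.84
nΣxy − ΣxΣy = 81911.36 − 78536.5 = 3374.86
nΣx² − (Σx)² = 130370.76 − 110556.25 = 19814.51; nΣy² − (Σy)² = 56926 − 55790.44 = 1135.56
r = 3374.86 / √(19814.51 × 1135.56) = 3374.86 / 4743.4760 ≈ 0.7115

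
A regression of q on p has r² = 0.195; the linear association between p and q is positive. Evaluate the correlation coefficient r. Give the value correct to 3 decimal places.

0.442

|r| = √0.195 = 0.442
The association is positive, so r = 0.442.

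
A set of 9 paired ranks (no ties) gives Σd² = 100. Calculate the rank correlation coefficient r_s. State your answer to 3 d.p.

0.167

ρ = 1 − 6Σd² / [n(n²−1)] = 1 − 6×100 / (9×80)
  = 1 − 600/720 = 1 − 0.8333 ≈ 0.167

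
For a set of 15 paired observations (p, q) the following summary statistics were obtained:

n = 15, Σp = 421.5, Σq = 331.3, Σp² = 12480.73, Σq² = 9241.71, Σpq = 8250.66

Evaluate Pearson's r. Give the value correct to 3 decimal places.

-0.957

r = (nΣpq − ΣpΣq) / √[(nΣp² − (Σp)²)(nΣq² − (Σq)²)]
Numerator: 15×8250.66 − 421.5×331.3 = -15883.05
Denominator: √[(187210.95 − 177662.25)(138625.65 − 109759.69)] = √[9548.7 × 28865.96] = 16602.1803
r = -15883.05 / 16602.1803 ≈ -0.957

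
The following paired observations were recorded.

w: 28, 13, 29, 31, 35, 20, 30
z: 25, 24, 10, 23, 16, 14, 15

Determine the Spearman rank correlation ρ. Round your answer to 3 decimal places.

-0.143

Rank w: 3, 1, 4, 6, 7, 2, 5
Rank z: 7, 6, 1, 5, 4, 2, 3
d = rank(w) − rank(z): -4, -5, 3, 1, 3, 0, 2; Σd² = 64
ρ = 1 − 6Σd² / [n(n²−1)] = 1 − 6×64 / (7×48) = 1 − 384/336 ≈ -0.143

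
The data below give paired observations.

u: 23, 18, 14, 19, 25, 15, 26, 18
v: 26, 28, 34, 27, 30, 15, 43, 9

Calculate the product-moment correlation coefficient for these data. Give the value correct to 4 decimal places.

n = 8, Σu = 158, Σv = 212, Σu² = 3260, Σv² = 6400, Σuv = 4346
nΣuv − ΣuΣv = 34768 − 33496 = 1272
nΣu² − (Σu)² = 26080 − 24964 = 1116; nΣv² − (Σv)² = 51200 − 44944 = 6256
r = 1272 / √(1116 × 6256) = 1272 / 2642.2899 ≈ 0.4814

0.4814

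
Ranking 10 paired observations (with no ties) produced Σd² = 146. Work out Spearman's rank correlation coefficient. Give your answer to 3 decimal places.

ρ = 1 − 6Σd² / [n(n²−1)] = 1 − 6×146 / (10×99)
  = 1 − 876/990 = 1 − 0.8848 ≈ 0.115

0.115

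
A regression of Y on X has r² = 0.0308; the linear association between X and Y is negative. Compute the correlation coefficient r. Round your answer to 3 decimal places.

|r| = √0.0308 = 0.175
The association is negative, so r = −0.175.

-0.175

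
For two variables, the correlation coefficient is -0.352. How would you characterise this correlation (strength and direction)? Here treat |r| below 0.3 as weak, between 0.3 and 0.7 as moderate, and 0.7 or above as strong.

r = -0.352 < 0 so the relationship is negative.
|r| = 0.352, which falls in the moderate range.

moderate negative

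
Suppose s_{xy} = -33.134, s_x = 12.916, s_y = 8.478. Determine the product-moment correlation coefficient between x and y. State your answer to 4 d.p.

r = Cov(x,y) / (s_x · s_y) = -33.134 / (12.916 × 8.478)
  = -33.134 / 109.5018 ≈ -0.3026

-0.3026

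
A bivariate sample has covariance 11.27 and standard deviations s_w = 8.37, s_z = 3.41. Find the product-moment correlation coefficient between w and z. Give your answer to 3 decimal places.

r = Cov(w,z) / (s_w · s_z) = 11.27 / (8.37 × 3.41)
  = 11.27 / 28.5417 ≈ 0.395

0.395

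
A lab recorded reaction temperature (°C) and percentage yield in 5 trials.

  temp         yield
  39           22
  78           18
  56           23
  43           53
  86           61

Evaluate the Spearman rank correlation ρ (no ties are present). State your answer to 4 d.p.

0.3000

Rank temp: 1, 4, 3, 2, 5
Rank yield: 2, 1, 3, 4, 5
d = rank(temp) − rank(yield): -1, 3, 0, -2, 0; Σd² = 14
ρ = 1 − 6Σd² / [n(n²−1)] = 1 − 6×14 / (5×24) = 1 − 84/120 ≈ 0.3000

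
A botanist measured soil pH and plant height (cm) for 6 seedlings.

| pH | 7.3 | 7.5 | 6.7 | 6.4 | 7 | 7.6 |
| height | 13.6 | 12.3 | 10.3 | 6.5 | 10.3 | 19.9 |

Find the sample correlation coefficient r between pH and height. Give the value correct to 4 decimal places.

0.8608

n = 6, Σx = 42.5, Σy = 72.9, Σx² = 302.15, Σy² = 986.69, Σxy = 525.48
nΣxy − ΣxΣy = 3152.88 − 3098.25 = 54.63
nΣx² − (Σx)² = 1812.9 − 1806.25 = 6.65; nΣy² − (Σy)² = 5920.14 − 5314.41 = 605.73
r = 54.63 / √(6.65 × 605.73) = 54.63 / 63.4673 ≈ 0.8608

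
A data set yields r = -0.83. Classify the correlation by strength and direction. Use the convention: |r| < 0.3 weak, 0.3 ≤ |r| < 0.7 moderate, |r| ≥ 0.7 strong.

strong negative

r = -0.83 < 0 so the relationship is negative.
|r| = 0.83, which falls in the strong range.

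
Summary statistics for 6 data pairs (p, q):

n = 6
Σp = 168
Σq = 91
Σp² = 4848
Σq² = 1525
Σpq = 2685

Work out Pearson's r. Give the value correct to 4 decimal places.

r = (nΣpq − ΣpΣq) / √[(nΣp² − (Σp)²)(nΣq² − (Σq)²)]
Numerator: 6×2685 − 168×91 = 822
Denominator: √[(29088 − 28224)(9150 − 8281)] = √[864 × 869] = 866.4964
r = 822 / 866.4964 ≈ 0.9486

0.9486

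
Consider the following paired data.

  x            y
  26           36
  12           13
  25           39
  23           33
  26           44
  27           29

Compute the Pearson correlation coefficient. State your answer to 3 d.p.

n = 6, Σx = 139, Σy = 194, Σx² = 3379, Σy² = 6852, Σxy = 4753
nΣxy − ΣxΣy = 28518 − 26966 = 1552
nΣx² − (Σx)² = 20274 − 19321 = 953; nΣy² − (Σy)² = 41112 − 37636 = 3476
r = 1552 / √(953 × 3476) = 1552 / 1820.0626 ≈ 0.853

0.853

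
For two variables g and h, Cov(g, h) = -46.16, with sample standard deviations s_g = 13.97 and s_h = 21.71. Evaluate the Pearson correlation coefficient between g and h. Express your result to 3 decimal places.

-0.152

r = Cov(g,h) / (s_g · s_h) = -46.16 / (13.97 × 21.71)
  = -46.16 / 303.2887 ≈ -0.152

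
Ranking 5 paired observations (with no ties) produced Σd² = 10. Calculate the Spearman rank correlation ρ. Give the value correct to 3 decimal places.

ρ = 1 − 6Σd² / [n(n²−1)] = 1 − 6×10 / (5×24)
  = 1 − 60/120 = 1 − 0.5000 ≈ 0.500

0.500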